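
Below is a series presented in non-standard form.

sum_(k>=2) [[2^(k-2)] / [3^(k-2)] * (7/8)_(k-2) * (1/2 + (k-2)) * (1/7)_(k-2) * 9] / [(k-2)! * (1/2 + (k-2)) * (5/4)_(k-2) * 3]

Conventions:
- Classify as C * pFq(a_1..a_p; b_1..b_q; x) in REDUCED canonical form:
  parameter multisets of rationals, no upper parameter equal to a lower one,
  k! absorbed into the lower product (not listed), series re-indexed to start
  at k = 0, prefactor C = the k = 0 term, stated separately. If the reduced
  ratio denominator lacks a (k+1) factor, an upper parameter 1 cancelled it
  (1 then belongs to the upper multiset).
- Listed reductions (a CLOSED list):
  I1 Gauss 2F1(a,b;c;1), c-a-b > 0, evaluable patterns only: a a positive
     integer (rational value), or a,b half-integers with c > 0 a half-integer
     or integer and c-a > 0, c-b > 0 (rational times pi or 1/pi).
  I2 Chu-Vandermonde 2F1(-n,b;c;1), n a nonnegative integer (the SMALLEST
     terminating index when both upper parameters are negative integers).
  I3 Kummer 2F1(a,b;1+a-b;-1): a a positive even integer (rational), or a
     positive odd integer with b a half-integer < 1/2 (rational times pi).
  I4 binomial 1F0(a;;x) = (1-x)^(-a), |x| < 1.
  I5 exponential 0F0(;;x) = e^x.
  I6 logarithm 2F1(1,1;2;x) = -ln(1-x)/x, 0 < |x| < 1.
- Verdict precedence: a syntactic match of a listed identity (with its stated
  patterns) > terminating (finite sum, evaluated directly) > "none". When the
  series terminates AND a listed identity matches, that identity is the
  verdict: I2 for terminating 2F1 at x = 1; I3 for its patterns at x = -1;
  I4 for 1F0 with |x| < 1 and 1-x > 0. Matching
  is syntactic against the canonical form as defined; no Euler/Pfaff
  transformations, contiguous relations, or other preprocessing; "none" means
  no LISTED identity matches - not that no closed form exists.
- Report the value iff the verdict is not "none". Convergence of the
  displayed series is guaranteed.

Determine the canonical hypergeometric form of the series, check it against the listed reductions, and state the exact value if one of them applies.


This is 3 * 2F1(1/7, 7/8; 5/4; 2/3) in reduced canonical form. Verdict: no listed reduction: x = 2/3 and upper {1/7, 7/8} fail every I1-I6 pattern.

The tell: from the first term 3: the constant factors (C = 3) combine into one prefactor.
Step ratio: r(k) = (2/3) * (k+1/7) (k+7/8) / [(k+5/4) (k+1)] ; factor over Q: parameters, x = (2/3), and C = 3.


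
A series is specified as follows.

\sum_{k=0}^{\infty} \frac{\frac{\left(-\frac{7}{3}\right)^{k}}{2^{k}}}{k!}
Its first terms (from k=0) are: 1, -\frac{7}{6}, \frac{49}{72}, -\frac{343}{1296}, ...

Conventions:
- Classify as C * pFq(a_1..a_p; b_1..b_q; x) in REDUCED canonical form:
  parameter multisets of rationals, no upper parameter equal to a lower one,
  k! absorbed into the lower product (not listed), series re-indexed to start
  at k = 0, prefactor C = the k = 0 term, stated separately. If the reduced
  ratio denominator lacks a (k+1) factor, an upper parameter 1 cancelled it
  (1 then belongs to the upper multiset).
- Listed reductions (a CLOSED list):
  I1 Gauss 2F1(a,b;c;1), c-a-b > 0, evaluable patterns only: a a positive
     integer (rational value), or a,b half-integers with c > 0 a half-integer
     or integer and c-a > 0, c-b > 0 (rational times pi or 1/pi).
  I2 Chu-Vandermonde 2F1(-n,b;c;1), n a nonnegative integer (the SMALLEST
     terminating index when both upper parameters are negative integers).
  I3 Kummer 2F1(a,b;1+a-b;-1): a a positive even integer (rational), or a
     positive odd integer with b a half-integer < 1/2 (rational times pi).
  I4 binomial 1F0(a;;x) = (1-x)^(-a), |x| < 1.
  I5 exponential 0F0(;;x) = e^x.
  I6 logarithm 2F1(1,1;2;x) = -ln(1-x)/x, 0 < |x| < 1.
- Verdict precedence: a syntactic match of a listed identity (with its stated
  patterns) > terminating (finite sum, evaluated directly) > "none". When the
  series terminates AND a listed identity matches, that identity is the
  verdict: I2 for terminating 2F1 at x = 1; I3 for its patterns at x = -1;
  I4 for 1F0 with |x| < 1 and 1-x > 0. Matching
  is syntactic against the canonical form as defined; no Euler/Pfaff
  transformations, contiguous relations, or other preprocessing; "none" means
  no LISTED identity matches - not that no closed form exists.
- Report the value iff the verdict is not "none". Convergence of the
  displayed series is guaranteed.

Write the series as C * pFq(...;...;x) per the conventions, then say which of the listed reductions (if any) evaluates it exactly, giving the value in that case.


Canonical form: C = 1 times 0F0 with upper {-}, lower {-}, x = -\frac{7}{6}. Verdict at x = -\frac{7}{6}: the I5 exponential reduction matches (the 0F0 exponential series at x = -\frac{7}{6}). Value: e^{-\frac{7}{6}}.

Key step: t_0 being 1, the two k-th powers (prefactor 1) combine into one argument.
Step ratio: r(k) = -\frac{7}{6} * 1 / [(k+1)] - poly over poly, x = -\frac{7}{6} from leading terms; C = 1 at k = 0.


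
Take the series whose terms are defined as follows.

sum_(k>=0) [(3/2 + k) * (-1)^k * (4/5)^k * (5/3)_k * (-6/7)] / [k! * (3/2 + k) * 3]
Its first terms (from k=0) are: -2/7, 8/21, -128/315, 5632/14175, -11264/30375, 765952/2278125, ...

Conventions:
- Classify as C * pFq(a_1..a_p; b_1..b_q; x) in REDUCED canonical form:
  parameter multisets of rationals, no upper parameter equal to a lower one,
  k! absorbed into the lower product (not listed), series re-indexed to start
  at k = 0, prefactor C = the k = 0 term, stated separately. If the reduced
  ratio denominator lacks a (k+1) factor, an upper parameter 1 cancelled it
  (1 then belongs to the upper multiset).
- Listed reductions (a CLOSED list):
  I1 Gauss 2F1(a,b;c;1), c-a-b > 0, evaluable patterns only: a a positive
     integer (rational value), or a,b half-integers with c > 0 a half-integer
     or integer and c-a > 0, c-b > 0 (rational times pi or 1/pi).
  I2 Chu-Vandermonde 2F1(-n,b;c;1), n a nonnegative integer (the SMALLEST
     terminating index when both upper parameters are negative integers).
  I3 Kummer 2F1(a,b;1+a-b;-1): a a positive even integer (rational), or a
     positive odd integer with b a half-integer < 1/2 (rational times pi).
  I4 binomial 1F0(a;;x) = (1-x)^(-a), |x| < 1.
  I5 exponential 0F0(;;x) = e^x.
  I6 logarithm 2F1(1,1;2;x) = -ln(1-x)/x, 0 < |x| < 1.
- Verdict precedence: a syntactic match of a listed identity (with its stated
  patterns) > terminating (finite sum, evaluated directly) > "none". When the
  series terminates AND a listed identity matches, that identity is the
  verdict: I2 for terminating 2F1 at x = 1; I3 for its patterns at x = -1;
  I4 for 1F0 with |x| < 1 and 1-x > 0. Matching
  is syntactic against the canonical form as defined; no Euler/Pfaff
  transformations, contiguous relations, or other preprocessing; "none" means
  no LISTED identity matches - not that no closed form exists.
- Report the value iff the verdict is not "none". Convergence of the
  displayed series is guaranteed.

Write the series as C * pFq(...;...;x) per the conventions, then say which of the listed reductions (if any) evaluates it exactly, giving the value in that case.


This is -2/7 * 1F0(5/3; -; -4/5) in reduced canonical form. Verdict: binomial (I4) applies (the 1F0 binomial series: exponent -5/3, x = -4/5). Sum: (-2/7) * (9/5)^(-5/3).

Key observation: t_0 being -2/7, k + 3/2 divides numerator and denominator alike; C = -2/7, x = -4/5 after cancelling.
Adjacent-term ratio: r(k) = (-4/5) * (k+5/3) / [(k+1)] - rational in k. x = (-4/5); t_0 = -2/7; negate the roots.


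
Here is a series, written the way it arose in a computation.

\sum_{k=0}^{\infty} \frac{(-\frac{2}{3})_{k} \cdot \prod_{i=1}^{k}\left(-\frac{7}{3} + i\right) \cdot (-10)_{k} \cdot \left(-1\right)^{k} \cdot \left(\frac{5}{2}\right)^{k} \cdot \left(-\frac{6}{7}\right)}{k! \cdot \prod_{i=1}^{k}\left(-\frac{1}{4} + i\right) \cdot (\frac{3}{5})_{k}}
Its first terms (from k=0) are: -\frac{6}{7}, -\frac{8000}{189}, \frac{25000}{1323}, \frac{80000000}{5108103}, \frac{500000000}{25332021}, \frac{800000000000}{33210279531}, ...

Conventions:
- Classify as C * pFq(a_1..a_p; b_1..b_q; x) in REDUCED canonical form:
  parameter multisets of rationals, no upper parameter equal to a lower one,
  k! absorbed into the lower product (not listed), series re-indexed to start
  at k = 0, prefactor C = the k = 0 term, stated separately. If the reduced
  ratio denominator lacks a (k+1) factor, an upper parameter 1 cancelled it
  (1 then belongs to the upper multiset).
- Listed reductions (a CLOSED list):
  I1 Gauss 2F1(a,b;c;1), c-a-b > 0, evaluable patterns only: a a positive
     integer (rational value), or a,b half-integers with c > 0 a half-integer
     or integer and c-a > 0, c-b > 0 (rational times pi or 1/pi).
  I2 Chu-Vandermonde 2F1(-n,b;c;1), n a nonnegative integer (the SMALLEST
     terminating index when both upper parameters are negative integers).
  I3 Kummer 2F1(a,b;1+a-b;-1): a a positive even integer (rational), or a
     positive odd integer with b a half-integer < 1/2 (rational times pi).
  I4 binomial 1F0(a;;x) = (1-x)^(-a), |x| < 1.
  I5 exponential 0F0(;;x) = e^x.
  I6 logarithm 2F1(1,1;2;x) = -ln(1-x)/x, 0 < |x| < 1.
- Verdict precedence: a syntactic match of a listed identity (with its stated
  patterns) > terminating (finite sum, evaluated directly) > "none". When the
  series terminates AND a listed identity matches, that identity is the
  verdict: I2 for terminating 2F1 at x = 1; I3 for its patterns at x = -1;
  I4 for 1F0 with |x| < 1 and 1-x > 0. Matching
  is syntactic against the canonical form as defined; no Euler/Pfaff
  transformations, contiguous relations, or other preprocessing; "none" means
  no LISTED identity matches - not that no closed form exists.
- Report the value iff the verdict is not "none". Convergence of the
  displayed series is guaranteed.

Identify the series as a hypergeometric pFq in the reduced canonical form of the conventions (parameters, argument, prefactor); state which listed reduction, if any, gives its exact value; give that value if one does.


Classification (C = -\frac{6}{7}): 3F2 with upper {-10, -\frac{4}{3}, -\frac{2}{3}}, lower {\frac{3}{5}, \frac{3}{4}}, argument x = -\frac{5}{2}. Verdict: terminating - no listed pattern fits, but -10 in the upper list cuts the series at k = 10; direct evaluation. Value: \frac{264495648046994244351335314}{2761284413542516554659967}.

Key observation: with t_0 = -\frac{6}{7}, the running product (C = -6/7) telescopes to a rising factorial.
Ratio: r(k) = -\frac{5}{2} * (k-10) (k-\frac{4}{3}) (k-\frac{2}{3}) / [(k+\frac{3}{5}) (k+\frac{3}{4}) (k+1)] - rational; roots negated = parameters, x = -\frac{5}{2}, C = -\frac{6}{7}.


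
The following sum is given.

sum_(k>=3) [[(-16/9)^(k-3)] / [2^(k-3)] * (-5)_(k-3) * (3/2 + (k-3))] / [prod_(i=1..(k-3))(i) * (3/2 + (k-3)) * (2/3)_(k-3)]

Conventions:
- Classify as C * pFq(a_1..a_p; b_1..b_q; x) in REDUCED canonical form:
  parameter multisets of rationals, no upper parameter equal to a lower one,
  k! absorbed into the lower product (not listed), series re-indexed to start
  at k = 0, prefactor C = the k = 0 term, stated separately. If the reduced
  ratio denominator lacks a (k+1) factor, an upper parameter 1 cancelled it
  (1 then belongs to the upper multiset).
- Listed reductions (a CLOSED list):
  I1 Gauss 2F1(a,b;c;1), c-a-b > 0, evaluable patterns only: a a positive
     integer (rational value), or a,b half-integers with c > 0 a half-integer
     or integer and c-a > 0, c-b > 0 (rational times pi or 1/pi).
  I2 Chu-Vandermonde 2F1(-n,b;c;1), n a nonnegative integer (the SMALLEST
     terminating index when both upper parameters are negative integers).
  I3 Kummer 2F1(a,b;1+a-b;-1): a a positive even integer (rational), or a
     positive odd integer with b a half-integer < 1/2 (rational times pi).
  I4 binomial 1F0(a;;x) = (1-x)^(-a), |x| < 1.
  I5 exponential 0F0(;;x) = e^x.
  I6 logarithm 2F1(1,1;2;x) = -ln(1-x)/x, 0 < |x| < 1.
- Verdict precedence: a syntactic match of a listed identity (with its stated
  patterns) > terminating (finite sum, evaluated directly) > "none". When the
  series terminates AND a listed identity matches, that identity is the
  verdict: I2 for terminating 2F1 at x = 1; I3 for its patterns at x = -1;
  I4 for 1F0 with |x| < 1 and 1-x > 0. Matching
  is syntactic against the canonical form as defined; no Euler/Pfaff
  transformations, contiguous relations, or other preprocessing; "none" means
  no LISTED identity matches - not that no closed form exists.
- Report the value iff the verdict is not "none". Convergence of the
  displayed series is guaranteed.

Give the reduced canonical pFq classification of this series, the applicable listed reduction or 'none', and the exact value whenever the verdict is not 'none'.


At argument -8/9: a 1F1 with upper {-5}, lower {2/3}, scaled by C = 1. Verdict: terminating - upper -5 stops the sum at k = 5; the 6 terms are added exactly. Hence: 1632199/93555.

First insight: x = (-8/9) and the two k-th powers (prefactor 1) combine into one argument.
Term ratio: r(k) = (-8/9) * (k-5) / [(k+2/3) (k+1)] - rational; roots negated = parameters, x = (-8/9), C = 1.


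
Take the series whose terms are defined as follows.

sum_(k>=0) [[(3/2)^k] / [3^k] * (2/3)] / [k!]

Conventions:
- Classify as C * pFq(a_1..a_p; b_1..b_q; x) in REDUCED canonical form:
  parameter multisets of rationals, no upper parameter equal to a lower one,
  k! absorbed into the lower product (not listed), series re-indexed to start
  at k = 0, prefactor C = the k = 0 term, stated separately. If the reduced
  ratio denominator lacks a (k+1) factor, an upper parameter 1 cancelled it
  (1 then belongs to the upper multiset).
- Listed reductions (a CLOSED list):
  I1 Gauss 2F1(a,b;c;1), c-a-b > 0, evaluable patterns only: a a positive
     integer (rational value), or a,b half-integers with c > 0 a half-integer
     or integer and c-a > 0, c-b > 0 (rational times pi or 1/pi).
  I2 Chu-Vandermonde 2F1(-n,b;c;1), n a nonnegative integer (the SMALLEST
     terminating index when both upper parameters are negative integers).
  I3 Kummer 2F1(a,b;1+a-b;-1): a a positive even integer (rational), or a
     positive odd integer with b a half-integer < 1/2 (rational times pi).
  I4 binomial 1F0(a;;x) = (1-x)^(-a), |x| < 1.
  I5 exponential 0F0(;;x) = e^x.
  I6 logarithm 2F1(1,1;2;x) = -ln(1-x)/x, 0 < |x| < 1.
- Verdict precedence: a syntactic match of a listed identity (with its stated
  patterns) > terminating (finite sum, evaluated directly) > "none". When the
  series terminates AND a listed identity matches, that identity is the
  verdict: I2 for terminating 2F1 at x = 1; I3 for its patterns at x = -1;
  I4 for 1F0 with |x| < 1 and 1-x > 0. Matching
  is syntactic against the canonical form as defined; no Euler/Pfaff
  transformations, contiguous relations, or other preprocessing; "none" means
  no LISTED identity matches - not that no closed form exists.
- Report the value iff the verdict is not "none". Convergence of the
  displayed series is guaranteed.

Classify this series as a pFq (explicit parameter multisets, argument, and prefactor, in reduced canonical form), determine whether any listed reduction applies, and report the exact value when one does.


First insight: x = (1/2) and the two k-th powers (C = 2/3) combine into one argument.
Adjacent-term ratio: r(k) = (1/2) * 1 / [(k+1)] - poly over poly, x = (1/2) from leading terms; C = 2/3 at k = 0.

Reduced: x = 1/2, 0F0, upper = {-}, lower = {-}, C = 2/3. Verdict at x = 1/2: exponential (I5) matches (the 0F0 exponential series at x = 1/2). Its exact value is (2/3) * e^(1/2).


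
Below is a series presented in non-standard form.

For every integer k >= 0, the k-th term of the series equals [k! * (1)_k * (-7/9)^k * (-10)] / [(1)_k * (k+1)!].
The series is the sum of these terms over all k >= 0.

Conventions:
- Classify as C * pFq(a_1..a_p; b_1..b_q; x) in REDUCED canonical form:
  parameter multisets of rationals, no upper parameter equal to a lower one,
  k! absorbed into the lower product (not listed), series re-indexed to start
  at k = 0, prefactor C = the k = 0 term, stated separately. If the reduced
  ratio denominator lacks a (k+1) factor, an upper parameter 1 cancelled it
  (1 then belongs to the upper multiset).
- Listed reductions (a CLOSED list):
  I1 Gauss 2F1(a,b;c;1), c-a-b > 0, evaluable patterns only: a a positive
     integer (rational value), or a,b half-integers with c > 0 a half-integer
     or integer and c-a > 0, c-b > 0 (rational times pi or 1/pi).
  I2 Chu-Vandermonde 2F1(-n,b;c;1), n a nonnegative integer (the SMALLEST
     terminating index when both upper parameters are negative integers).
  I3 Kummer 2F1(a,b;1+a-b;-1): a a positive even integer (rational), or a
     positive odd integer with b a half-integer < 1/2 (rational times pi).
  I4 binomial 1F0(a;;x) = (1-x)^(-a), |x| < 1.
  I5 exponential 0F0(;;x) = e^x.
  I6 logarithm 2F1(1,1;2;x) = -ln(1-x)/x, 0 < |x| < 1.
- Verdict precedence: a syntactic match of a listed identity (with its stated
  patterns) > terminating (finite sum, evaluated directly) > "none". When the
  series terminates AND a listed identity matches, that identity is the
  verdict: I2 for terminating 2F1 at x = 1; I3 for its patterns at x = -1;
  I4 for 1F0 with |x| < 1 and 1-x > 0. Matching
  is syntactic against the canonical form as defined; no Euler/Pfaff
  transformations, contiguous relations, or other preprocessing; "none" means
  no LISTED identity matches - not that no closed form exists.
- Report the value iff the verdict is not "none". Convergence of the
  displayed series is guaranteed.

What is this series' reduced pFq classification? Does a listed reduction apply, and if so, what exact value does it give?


The tell: from the first term -10: (1)_k (prefactor -10) is k! itself.
Ratio: r(k) = (-7/9) * (k+1) (k+1) / [(k+2) (k+1)] - rational; roots negated = parameters, x = (-7/9), C = -10.

x = -7/9 here; the reduced form reads 2F1, upper {1, 1}, lower {2}, C = -10. Verdict at x = -7/9: the I6 logarithm reduction matches (the logarithm: parameters (1,1;2), x = -7/9). Its exact value is (-90/7) * ln(16/9).


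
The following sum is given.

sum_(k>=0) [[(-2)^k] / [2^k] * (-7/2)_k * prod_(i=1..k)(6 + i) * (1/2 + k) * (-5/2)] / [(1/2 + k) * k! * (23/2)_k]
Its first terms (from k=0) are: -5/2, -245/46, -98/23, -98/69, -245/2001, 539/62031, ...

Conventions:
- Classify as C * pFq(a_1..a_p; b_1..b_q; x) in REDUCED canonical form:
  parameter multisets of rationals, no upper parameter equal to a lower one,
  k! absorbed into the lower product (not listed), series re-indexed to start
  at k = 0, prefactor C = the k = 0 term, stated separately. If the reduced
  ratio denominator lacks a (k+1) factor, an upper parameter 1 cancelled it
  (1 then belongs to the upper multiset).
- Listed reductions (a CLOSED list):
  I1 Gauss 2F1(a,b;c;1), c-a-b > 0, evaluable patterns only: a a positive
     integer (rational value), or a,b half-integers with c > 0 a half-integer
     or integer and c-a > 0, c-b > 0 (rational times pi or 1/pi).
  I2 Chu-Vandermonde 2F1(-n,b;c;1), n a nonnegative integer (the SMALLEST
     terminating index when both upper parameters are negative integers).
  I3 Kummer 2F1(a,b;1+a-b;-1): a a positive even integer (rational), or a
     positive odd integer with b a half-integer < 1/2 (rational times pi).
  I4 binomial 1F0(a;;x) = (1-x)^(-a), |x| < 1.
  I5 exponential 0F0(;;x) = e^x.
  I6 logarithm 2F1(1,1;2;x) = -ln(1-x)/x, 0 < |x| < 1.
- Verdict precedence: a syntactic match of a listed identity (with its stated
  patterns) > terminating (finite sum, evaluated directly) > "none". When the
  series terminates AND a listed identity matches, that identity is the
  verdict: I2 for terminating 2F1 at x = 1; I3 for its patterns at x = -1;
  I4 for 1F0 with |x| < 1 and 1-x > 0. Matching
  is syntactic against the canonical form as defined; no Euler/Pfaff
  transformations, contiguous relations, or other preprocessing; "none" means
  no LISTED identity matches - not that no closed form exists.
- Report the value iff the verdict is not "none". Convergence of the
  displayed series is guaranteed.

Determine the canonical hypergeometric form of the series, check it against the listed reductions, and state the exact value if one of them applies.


Key step: t_0 being -5/2, the factor k + 1/2 cancels (top and bottom), leaving prefactor -5/2.
Adjacent-term ratio: r(k) = (-1) * (k-7/2) (k+7) / [(k+23/2) (k+1)] - rational; roots negated = parameters, x = (-1), C = -5/2.

The series (x = -1) is 2F1: upper {-7/2, 7}, lower {23/2}, prefactor -5/2. Verdict: Kummer (I3) applies (x = -1; c = 23/2 equals 1+a-b for upper {-7/2, 7}: listed pattern). Hence: (-72747675/16777216) * pi.


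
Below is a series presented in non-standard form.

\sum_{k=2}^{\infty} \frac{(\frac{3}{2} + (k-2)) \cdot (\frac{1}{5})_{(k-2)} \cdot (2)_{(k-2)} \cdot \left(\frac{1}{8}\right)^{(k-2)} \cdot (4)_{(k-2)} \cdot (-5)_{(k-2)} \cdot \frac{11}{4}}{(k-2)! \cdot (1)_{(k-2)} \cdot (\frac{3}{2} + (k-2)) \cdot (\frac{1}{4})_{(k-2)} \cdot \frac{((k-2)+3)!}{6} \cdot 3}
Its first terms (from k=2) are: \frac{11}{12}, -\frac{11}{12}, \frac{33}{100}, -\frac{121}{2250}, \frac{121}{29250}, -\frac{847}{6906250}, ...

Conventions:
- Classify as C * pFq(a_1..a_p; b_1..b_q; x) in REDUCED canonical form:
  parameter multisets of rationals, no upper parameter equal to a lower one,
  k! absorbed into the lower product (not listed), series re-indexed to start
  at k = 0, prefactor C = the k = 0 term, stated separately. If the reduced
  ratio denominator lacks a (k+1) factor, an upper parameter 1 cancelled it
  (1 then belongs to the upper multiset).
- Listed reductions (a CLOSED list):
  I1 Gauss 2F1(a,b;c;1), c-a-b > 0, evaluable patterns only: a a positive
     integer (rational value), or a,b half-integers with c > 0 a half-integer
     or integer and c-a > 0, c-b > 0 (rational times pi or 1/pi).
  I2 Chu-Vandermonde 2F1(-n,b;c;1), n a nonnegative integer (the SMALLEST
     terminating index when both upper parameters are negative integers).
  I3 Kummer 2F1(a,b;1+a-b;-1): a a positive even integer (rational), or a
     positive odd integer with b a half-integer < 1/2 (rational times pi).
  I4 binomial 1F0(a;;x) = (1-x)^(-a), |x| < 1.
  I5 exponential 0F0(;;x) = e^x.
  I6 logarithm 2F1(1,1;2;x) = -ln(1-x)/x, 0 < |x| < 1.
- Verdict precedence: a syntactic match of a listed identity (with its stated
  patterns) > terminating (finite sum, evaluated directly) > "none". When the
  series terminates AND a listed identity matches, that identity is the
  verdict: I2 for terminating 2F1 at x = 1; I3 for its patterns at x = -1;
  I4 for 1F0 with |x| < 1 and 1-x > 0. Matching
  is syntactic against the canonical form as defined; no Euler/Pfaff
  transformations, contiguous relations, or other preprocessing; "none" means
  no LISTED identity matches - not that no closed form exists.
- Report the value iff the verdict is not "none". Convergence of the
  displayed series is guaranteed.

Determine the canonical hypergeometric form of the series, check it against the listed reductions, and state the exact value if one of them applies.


Reduced: x = \frac{1}{8}, 3F2, upper = {-5, \frac{1}{5}, 2}, lower = {\frac{1}{4}, 1}, C = \frac{11}{12}. Verdict: terminating. With -5 upstairs the series is a 6-term polynomial sum; evaluated term by term. Value: \frac{11612293}{41437500}.

First insight: x = \frac{1}{8} and the factor k + 3/2 cancels (top and bottom), leaving C = 11/12.
Consecutive-term ratio: r(k) = \frac{1}{8} * (k-5) (k+\frac{1}{5}) (k+2) / [(k+\frac{1}{4}) (k+1) (k+1)] - rational; roots negated = parameters, x = \frac{1}{8}, C = \frac{11}{12}.


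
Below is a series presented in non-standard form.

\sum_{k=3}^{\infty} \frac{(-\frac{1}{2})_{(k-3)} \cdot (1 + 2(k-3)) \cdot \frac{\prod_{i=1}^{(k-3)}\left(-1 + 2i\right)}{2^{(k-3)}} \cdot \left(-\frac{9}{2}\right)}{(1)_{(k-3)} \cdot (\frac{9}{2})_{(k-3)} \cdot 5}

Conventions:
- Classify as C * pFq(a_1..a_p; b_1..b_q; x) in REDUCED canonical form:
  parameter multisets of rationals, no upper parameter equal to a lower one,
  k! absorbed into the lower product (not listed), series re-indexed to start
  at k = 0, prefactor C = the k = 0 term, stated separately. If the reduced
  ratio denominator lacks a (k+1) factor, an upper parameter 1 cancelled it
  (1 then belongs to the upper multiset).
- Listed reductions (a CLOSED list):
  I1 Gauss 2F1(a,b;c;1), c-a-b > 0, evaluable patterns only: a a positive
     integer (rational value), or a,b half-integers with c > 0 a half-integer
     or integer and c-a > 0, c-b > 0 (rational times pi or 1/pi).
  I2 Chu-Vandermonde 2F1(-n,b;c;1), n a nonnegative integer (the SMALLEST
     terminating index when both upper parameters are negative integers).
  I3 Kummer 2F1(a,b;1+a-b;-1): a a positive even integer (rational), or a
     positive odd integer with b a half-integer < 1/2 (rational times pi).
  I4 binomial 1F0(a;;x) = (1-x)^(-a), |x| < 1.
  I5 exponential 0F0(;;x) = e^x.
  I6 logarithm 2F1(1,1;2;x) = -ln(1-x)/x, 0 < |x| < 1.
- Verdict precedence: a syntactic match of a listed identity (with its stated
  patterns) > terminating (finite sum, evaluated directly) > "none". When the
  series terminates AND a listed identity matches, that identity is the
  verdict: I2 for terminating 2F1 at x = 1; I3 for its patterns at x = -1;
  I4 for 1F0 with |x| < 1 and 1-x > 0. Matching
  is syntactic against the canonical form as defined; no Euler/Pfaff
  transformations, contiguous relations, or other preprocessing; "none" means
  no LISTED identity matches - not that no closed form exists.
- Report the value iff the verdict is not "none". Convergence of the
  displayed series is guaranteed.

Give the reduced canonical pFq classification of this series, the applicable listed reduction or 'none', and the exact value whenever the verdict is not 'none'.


Reduced: x = 1, 2F1, upper = {-\frac{1}{2}, \frac{3}{2}}, lower = {\frac{9}{2}}, C = -\frac{9}{10}. Verdict: the half-integer Gauss pattern (I1) matches (x = 1; upper {-\frac{1}{2}, \frac{3}{2}} half-integers, c = \frac{9}{2} in the evaluable pattern). Hence: \left(-\frac{945}{4096}\right) \cdot \pi.

Key step: x = 1 and the (2k+1) factor (prefactor -9/10) shifts (1/2)_k to (3/2)_k.
Step ratio: r(k) = 1 * (k-\frac{1}{2}) (k+\frac{3}{2}) / [(k+\frac{9}{2}) (k+1)] ; factor over Q: parameters, x = 1, and C = -\frac{9}{10}.


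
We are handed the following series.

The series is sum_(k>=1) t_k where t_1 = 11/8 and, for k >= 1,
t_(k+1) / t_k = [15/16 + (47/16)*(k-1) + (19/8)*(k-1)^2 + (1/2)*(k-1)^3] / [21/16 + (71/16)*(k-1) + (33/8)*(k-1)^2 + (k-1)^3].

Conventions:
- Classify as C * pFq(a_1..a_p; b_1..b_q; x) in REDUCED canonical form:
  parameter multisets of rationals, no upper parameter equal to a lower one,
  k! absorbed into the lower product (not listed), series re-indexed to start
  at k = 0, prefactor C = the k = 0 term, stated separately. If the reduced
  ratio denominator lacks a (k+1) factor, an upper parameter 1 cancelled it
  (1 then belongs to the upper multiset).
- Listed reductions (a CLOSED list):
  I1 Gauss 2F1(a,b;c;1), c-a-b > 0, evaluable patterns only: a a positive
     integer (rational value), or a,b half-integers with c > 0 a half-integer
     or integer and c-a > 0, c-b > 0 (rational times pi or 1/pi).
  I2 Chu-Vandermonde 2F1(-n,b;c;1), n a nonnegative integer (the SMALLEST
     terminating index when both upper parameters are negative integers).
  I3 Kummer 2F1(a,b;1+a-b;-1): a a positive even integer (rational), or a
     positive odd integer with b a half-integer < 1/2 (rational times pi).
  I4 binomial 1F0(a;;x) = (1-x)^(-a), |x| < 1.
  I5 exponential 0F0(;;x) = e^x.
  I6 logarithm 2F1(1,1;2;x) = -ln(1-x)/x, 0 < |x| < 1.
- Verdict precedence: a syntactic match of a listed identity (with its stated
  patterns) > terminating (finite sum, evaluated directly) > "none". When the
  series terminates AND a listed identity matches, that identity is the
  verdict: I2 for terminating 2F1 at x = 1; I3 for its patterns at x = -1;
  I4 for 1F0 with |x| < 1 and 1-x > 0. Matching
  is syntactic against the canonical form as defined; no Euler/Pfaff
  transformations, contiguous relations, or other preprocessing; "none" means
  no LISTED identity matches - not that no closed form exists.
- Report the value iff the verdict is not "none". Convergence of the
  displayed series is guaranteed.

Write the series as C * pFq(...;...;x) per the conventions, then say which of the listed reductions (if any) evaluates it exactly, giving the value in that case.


Key observation: x = (1/2) and roots of the ratio polynomials (C = 11/8) are the negated parameters.
Ratio: r(k) = (1/2) * (k+5/4) (k+3) / [(k+21/8) (k+1)] - rational in k, leading ratio (1/2); with t_0 = 11/8, classification follows.

Reduced: x = 1/2, 2F1, upper = {5/4, 3}, lower = {21/8}, C = 11/8. Verdict: none. No listed pattern accepts 2F1(5/4, 3; 21/8; 1/2).


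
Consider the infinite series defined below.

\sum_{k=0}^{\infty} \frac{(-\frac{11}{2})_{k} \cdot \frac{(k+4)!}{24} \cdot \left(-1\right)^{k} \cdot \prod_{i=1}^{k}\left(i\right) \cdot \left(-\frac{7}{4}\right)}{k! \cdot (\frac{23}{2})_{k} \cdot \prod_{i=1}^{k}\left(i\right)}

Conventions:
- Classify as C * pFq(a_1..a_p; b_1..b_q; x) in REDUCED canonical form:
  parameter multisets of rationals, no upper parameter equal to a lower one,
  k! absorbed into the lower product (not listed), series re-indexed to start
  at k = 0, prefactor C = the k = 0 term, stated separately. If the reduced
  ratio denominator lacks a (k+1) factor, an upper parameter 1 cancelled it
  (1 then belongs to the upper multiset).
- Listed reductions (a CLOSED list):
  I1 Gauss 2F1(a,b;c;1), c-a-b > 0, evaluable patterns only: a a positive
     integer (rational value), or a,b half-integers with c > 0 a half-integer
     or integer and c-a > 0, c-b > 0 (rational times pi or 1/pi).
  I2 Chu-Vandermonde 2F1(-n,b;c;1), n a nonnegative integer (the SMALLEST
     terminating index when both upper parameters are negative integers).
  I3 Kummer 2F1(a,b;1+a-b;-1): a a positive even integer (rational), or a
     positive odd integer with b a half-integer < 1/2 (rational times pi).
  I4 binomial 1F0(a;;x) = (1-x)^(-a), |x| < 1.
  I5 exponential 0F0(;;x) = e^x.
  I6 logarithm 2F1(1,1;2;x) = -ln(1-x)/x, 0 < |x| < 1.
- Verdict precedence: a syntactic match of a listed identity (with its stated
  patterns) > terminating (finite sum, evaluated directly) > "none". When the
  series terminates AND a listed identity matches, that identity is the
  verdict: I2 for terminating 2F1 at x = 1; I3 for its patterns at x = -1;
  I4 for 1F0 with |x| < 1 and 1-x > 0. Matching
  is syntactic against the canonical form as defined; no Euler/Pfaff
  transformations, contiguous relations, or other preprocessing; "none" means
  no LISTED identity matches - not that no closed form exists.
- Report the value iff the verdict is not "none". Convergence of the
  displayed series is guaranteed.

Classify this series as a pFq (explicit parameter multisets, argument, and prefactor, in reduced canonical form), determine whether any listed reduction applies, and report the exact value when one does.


Key observation: t_0 being -\frac{7}{4}, the parameter 1 appears in both the upper and lower lists and cancels.
Consecutive-term ratio: r(k) = -1 * (k-\frac{11}{2}) (k+5) / [(k+\frac{23}{2}) (k+1)] - poly over poly, x = -1 from leading terms; C = -\frac{7}{4} at k = 0.

Classification (C = -\frac{7}{4}): 2F1 with upper {-\frac{11}{2}, 5}, lower {\frac{23}{2}}, argument x = -1. Verdict: the Kummer evaluation I3 fires (x = -1; c = \frac{23}{2} equals 1+a-b for upper {-\frac{11}{2}, 5}: listed pattern). Value: \left(-\frac{305540235}{67108864}\right) \cdot \pi.


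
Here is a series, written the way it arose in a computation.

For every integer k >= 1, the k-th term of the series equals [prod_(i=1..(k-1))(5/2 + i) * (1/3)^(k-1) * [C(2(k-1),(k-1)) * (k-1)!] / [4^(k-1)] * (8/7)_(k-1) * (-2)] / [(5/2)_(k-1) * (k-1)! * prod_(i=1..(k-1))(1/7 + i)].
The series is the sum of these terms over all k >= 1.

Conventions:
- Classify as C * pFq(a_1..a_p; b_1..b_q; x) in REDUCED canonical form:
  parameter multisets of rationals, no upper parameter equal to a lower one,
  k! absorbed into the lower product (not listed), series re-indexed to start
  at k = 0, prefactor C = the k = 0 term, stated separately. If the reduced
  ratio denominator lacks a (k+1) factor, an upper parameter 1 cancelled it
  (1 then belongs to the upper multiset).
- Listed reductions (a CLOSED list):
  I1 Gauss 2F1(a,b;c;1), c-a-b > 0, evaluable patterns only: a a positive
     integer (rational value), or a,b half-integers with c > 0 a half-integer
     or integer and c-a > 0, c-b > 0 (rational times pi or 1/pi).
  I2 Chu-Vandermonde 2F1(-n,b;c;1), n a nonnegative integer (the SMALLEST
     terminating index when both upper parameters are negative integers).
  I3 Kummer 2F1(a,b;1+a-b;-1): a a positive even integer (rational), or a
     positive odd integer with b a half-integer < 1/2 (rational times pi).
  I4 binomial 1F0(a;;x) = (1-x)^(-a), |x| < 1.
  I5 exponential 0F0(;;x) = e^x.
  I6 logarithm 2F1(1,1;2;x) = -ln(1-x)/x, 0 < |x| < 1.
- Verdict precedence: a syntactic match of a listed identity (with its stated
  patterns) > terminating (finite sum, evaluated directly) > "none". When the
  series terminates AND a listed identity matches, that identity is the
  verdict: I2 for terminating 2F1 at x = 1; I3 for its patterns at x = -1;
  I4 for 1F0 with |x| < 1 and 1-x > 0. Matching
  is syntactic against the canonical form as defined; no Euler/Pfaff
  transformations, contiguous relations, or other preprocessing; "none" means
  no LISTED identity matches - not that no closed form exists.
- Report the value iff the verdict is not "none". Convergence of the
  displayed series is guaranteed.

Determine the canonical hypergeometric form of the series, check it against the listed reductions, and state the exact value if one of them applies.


Reduced: x = 1/3, 2F1, upper = {1/2, 7/2}, lower = {5/2}, C = -2. Verdict: none (x = 1/3): each listed identity misses the multisets {1/2, 7/2} ; {5/2}.

Key observation: x = (1/3) and C(2k,k) (C = -2) equals 4^k (1/2)_k / k!.
Ratio: r(k) = (1/3) * (k+1/2) (k+7/2) / [(k+5/2) (k+1)] - rational in k. x = (1/3); t_0 = -2; negate the roots.


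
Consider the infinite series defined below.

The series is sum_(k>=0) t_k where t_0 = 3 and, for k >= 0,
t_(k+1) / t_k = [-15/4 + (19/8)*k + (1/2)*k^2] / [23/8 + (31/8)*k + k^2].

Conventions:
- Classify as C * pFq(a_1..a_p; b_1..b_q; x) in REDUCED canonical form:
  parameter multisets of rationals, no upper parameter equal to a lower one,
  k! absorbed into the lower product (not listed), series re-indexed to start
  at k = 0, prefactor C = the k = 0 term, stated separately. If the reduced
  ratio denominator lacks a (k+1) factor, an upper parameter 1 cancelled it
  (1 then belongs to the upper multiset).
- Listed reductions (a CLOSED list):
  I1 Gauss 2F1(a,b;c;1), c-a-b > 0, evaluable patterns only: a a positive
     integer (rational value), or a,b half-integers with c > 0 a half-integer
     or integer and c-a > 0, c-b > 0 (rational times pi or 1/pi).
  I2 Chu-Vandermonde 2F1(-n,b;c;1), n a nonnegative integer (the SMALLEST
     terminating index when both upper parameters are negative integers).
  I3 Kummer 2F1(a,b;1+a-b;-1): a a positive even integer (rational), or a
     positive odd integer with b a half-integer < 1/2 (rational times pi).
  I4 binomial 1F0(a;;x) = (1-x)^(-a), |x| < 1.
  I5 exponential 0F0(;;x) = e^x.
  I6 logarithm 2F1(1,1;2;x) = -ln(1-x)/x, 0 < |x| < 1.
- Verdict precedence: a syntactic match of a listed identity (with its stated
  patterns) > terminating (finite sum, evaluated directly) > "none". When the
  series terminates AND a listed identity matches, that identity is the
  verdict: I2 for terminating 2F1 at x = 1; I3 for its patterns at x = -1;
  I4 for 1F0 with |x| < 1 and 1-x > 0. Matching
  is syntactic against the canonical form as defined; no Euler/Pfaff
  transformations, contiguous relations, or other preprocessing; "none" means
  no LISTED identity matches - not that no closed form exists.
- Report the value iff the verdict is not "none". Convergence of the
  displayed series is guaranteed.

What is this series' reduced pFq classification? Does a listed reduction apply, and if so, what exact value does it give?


Reduced: x = 1/2, 2F1, upper = {-5/4, 6}, lower = {23/8}, C = 3. Verdict: none here - no I1-I6 shape fits x = 1/2 with lower {23/8}.

First insight: from the first term 3: the expanded ratio factors over Q; prefactor 3, roots give parameters.
Ratio: r(k) = (1/2) * (k-5/4) (k+6) / [(k+23/8) (k+1)] - rational in k. x = (1/2); t_0 = 3; negate the roots.


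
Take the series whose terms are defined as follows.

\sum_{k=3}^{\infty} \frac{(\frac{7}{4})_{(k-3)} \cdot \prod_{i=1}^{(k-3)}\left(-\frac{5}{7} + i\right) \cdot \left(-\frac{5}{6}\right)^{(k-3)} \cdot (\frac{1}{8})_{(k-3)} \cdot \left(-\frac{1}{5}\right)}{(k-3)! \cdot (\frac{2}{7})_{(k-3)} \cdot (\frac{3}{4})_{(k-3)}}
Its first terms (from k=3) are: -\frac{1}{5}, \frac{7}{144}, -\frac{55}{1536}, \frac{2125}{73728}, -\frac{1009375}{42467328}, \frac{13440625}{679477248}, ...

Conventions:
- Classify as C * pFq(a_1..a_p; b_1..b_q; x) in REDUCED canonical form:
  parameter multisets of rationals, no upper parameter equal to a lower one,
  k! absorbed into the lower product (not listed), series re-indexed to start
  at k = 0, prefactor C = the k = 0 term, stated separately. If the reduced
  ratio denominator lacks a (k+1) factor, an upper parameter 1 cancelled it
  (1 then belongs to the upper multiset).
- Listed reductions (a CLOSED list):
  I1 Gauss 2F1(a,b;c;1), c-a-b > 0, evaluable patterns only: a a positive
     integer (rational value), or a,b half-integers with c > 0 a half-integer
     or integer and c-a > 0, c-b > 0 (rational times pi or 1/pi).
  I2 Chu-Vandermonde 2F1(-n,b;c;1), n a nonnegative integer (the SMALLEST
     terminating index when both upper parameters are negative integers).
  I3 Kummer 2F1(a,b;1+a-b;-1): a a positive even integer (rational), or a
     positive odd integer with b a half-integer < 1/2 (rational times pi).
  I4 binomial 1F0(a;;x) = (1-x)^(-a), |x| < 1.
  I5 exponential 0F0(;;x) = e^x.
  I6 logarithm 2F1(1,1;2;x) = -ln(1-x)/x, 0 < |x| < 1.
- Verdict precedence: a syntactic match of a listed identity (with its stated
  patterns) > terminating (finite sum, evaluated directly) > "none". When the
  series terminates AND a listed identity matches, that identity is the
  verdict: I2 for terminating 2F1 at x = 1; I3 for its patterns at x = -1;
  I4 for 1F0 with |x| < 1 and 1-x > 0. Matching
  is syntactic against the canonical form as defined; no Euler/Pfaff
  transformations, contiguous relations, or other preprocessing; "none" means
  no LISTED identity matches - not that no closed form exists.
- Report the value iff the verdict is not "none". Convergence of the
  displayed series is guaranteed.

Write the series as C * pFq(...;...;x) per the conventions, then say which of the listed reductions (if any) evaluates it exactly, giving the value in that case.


This is -\frac{1}{5} * 2F1(\frac{1}{8}, \frac{7}{4}; \frac{3}{4}; -\frac{5}{6}) in reduced canonical form. Verdict: none - at argument -\frac{5}{6} the multisets {\frac{1}{8}, \frac{7}{4}} ; {\frac{3}{4}} match no listed identity.

Structural cue: t_0 being -\frac{1}{5}, the running product (C = -1/5) telescopes to a rising factorial.
Term ratio: r(k) = -\frac{5}{6} * (k+\frac{1}{8}) (k+\frac{7}{4}) / [(k+\frac{3}{4}) (k+1)] ; factor over Q: parameters, x = -\frac{5}{6}, and C = -\frac{1}{5}.


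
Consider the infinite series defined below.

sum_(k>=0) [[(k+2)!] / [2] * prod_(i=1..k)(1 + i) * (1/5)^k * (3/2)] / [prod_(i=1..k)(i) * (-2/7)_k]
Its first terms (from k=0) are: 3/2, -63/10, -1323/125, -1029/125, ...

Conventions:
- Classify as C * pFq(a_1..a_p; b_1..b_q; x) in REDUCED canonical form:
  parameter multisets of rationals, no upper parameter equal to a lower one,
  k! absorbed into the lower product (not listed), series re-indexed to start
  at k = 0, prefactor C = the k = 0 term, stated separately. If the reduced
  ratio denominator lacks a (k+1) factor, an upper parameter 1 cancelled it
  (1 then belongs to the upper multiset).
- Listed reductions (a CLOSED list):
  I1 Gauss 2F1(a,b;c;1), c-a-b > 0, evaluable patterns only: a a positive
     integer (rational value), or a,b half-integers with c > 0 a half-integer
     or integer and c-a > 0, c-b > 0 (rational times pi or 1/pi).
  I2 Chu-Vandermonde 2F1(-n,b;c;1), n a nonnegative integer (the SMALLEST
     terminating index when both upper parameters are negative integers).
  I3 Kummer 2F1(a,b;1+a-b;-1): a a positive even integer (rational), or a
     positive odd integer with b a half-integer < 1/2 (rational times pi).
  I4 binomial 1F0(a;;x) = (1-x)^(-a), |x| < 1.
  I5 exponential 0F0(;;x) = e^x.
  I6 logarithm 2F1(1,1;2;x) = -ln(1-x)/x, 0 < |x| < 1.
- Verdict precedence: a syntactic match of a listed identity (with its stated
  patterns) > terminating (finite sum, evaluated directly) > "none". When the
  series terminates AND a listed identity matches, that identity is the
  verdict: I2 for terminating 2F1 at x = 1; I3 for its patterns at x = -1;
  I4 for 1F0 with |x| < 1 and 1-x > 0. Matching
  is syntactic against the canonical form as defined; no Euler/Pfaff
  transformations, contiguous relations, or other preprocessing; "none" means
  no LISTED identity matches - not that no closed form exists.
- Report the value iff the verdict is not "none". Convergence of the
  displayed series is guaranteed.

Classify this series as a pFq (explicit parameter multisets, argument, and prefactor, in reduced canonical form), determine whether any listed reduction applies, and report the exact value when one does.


x = 1/5 here; the reduced form reads 2F1, upper {2, 3}, lower {-2/7}, C = 3/2. Verdict: none - this 2F1 at x = 1/5 matches no listed pattern, and upper {2, 3} holds no stopper.

Key observation: from the first term 3/2: the product of the first k integers (C = 3/2, x = 1/5) is k!.
Ratio: r(k) = (1/5) * (k+2) (k+3) / [(k-2/7) (k+1)] - rational in k, leading ratio (1/5); with t_0 = 3/2, classification follows.
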